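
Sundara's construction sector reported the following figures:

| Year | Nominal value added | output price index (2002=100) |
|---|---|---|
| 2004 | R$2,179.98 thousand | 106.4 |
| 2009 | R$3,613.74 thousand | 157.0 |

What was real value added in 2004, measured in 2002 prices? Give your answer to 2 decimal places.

Real value added = Nominal / (output price index/100) = 2179.98 / 1.064 = 2048.85.

R$2,048.85 thousand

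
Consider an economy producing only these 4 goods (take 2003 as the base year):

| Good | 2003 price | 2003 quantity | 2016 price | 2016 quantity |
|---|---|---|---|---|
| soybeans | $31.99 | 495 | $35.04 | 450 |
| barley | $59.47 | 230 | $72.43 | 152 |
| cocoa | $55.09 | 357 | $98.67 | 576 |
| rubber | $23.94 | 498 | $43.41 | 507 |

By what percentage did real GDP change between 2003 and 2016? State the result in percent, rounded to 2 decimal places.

10.15%

Real GDP 2003 = Nominal GDP 2003 = 31.99·495 + 59.47·230 + 55.09·357 + 23.94·498 = 61102.40.
Real GDP 2016 (at 2003 prices) = 31.99·450 + 59.47·152 + 55.09·576 + 23.94·507 = 67304.36.
Real growth = 67304.36/61102.40 − 1 = 0.1015.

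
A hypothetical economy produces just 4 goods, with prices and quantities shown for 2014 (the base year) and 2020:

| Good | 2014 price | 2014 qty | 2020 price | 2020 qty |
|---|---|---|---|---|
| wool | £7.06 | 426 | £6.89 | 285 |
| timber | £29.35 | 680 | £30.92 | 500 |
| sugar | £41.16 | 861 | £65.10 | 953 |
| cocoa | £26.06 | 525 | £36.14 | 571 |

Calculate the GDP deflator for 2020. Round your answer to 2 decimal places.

Nominal GDP 2020 = 6.89·285 + 30.92·500 + 65.10·953 + 36.14·571 = 100099.89.
Real GDP 2020 (at 2014 prices) = 7.06·285 + 29.35·500 + 41.16·953 + 26.06·571 = 70792.84.
Deflator = Nominal/Real × 100 = 100099.89/70792.84 × 100 = 141.398.

141.40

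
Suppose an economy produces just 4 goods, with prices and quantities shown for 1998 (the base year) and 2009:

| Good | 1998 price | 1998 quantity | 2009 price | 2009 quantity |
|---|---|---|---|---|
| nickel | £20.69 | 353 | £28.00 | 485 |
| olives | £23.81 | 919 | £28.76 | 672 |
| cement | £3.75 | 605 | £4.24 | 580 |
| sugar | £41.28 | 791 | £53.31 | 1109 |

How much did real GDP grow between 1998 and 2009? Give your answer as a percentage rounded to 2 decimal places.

Real GDP 1998 = Nominal GDP 1998 = 20.69·353 + 23.81·919 + 3.75·605 + 41.28·791 = 64106.19.
Real GDP 2009 (at 1998 prices) = 20.69·485 + 23.81·672 + 3.75·580 + 41.28·1109 = 73989.49.
Real growth = 73989.49/64106.19 − 1 = 0.1542.

15.42%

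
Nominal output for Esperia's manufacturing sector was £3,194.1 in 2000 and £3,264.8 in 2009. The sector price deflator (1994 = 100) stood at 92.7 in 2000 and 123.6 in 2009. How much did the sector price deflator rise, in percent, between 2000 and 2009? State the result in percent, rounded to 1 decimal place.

33.3%

Price-level change = 123.6 / 92.7 − 1 = 0.3333.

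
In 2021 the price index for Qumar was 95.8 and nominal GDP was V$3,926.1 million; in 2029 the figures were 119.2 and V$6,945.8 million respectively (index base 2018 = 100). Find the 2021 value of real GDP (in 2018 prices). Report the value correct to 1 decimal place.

V$4,098.2 million

Real GDP = Nominal / (price index/100) = 3926.1 / 0.958 = 4098.23.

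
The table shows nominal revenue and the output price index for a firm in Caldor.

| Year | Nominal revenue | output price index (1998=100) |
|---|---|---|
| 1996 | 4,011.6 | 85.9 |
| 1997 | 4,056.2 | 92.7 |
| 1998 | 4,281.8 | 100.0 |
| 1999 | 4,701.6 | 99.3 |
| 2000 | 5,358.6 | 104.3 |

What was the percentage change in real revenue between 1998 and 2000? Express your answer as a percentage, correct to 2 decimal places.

Real revenue 1998 = 4281.8/1.000 = 4281.80.
Real revenue 2000 = 5358.6/1.043 = 5137.68.
Change = 5137.68/4281.80 − 1 = 0.1999.

19.99%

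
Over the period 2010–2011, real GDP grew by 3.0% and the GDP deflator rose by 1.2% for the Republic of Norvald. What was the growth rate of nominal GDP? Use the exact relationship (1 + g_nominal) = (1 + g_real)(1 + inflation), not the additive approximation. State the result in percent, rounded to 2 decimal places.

4.24%

(1 + g_nom) = (1 + g_real)(1 + π) = 1.0300 × 1.0120 = 1.04236.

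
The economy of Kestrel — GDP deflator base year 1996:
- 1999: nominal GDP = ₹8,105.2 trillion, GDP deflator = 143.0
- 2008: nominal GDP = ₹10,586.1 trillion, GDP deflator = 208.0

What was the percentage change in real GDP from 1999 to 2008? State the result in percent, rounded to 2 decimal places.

-10.21%

Deflate each year: 1999 → 8105.2/1.430 = 5667.97; 2008 → 10586.1/2.080 = 5089.47.
So real GDP changed by 5089.47/5667.97 − 1 = -0.1021, i.e. -10.21%.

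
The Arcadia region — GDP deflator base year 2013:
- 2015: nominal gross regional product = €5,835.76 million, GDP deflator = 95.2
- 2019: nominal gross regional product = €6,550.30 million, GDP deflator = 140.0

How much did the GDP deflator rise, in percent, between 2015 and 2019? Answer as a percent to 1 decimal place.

47.1%

Price-level change = 140.0 / 95.2 − 1 = 0.4706.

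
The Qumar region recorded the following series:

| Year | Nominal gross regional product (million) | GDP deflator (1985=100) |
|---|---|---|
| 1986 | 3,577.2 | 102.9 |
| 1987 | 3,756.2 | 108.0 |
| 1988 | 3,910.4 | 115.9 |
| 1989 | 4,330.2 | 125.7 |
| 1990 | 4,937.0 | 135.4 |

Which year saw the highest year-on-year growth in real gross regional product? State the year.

1987: real = 3756.2/1.080 = 3477.96; growth vs 1986 (3476.38) = 0.05%.
1988: real = 3910.4/1.159 = 3373.94; growth vs 1987 (3477.96) = -2.99%.
1989: real = 4330.2/1.257 = 3444.87; growth vs 1988 (3373.94) = 2.10%.
1990: real = 4937.0/1.354 = 3646.23; growth vs 1989 (3444.87) = 5.85%.

1990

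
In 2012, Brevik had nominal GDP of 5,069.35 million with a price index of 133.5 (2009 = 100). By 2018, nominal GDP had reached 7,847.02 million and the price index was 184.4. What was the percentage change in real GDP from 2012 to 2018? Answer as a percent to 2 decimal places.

12.07%

Deflate each year: 2012 → 5069.35/1.335 = 3797.27; 2018 → 7847.02/1.844 = 4255.43.
So real GDP changed by 4255.43/3797.27 − 1 = 0.1207, i.e. 12.07%.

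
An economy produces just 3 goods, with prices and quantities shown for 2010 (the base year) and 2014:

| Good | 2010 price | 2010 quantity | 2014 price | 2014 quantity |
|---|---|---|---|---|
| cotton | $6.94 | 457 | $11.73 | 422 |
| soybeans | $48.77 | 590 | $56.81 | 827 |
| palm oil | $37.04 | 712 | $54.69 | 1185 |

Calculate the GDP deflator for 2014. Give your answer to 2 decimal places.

133.95

Nominal GDP 2014 = 11.73·422 + 56.81·827 + 54.69·1185 = 116739.58.
Real GDP 2014 (at 2010 prices) = 6.94·422 + 48.77·827 + 37.04·1185 = 87153.87.
Deflator = Nominal/Real × 100 = 116739.58/87153.87 × 100 = 133.947.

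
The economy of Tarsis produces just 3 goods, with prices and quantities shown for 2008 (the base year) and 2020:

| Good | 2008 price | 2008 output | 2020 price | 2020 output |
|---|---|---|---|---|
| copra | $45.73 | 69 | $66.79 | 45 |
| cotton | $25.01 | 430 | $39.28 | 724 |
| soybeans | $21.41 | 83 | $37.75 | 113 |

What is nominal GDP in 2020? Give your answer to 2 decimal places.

Nominal GDP 2020 = Σ (p_2020 × q_2020) = 66.79·45 + 39.28·724 + 37.75·113 = 35710.02.

$35710.02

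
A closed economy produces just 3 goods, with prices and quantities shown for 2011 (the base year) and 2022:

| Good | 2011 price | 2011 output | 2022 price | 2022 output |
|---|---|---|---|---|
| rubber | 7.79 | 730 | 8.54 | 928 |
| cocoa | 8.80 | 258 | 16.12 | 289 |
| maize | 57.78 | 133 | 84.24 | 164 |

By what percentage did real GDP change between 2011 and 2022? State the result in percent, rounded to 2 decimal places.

Real GDP 2011 = Nominal GDP 2011 = 7.79·730 + 8.80·258 + 57.78·133 = 15641.84.
Real GDP 2022 (at 2011 prices) = 7.79·928 + 8.80·289 + 57.78·164 = 19248.24.
Real growth = 19248.24/15641.84 − 1 = 0.2306.

23.06%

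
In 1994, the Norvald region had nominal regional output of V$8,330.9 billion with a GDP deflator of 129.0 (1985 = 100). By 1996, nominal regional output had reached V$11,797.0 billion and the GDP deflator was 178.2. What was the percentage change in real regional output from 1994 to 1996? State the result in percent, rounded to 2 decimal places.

2.51%

Real regional output 1994 = 8330.9 / 1.290 = 6458.06.
Real regional output 1996 = 11797.0 / 1.782 = 6620.09.
Real growth = 6620.09 / 6458.06 − 1 = 0.0251.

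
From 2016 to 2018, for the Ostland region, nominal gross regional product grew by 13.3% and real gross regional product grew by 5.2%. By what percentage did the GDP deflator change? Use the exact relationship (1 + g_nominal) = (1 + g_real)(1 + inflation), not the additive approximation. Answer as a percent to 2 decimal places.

(1 + g_nom) = (1 + g_real)(1 + π), so π = 1.1330 / 1.0520 − 1 = 0.07700.

7.70%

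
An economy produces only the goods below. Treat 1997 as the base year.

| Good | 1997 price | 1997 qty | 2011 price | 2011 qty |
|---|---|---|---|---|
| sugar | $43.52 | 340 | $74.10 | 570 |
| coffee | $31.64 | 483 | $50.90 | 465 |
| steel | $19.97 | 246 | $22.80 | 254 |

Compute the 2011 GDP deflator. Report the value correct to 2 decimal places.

Nominal GDP 2011 = 74.10·570 + 50.90·465 + 22.80·254 = 71696.70.
Real GDP 2011 (at 1997 prices) = 43.52·570 + 31.64·465 + 19.97·254 = 44591.38.
Deflator = Nominal/Real × 100 = 71696.70/44591.38 × 100 = 160.786.

160.79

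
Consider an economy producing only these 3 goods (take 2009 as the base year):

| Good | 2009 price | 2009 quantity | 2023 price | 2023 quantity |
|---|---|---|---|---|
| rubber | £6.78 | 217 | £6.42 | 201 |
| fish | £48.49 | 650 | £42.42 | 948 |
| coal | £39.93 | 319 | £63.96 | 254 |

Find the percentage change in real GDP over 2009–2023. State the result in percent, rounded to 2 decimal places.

25.69%

Real GDP 2009 = Nominal GDP 2009 = 6.78·217 + 48.49·650 + 39.93·319 = 45727.43.
Real GDP 2023 (at 2009 prices) = 6.78·201 + 48.49·948 + 39.93·254 = 57473.52.
Real growth = 57473.52/45727.43 − 1 = 0.2569.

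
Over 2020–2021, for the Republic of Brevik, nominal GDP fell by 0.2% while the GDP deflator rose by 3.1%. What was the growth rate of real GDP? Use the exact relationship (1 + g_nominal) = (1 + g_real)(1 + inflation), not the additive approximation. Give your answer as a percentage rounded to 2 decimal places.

(1 + g_nom) = (1 + g_real)(1 + π), so g_real = 0.9980 / 1.0310 − 1 = -0.03201.

-3.20%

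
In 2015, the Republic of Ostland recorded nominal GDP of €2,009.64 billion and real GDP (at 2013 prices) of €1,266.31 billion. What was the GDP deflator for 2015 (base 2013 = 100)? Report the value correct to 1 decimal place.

GDP deflator = (Nominal / Real) × 100 = 2009.64 / 1266.31 × 100 = 158.70.

158.7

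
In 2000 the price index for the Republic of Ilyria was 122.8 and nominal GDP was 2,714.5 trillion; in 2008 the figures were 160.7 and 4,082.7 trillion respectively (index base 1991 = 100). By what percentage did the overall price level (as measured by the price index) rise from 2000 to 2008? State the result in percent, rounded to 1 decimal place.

Price-level change = 160.7 / 122.8 − 1 = 0.3086.

30.9%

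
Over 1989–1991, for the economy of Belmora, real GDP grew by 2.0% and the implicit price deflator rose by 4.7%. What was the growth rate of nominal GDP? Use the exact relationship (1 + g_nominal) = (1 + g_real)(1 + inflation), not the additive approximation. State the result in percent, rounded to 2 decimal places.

6.79%

(1 + g_nom) = (1 + g_real)(1 + π) = 1.0200 × 1.0470 = 1.06794.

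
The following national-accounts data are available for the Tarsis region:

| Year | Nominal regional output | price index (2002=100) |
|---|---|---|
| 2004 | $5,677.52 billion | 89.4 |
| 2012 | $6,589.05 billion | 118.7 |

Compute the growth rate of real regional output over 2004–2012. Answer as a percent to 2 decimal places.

-12.59%

Deflate each year: 2004 → 5677.52/0.894 = 6350.69; 2012 → 6589.05/1.187 = 5551.01.
So real regional output changed by 5551.01/6350.69 − 1 = -0.1259, i.e. -12.59%.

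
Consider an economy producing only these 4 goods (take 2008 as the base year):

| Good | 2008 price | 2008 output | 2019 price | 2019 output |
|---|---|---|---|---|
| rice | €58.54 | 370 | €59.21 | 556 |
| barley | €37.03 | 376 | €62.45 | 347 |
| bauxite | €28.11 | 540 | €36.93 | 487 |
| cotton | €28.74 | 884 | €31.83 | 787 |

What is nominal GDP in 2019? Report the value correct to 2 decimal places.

€97626.03

Nominal GDP 2019 = Σ (p_2019 × q_2019) = 59.21·556 + 62.45·347 + 36.93·487 + 31.83·787 = 97626.03.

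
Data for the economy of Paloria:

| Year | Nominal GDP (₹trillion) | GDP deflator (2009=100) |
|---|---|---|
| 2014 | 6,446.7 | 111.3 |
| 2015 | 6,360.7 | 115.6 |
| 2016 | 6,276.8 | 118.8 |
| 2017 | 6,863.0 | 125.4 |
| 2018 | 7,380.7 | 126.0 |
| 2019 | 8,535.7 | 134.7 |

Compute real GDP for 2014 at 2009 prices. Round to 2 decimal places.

₹5,792.18 trillion

Real GDP 2014 = 6446.7 / 1.113 = 5792.18.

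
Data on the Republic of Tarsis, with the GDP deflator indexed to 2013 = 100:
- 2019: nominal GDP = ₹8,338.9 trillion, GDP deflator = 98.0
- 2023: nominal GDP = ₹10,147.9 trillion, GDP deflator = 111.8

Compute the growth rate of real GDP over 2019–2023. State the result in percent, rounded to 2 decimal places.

6.67%

Deflate each year: 2019 → 8338.9/0.980 = 8509.08; 2023 → 10147.9/1.118 = 9076.83.
So real GDP changed by 9076.83/8509.08 − 1 = 0.0667, i.e. 6.67%.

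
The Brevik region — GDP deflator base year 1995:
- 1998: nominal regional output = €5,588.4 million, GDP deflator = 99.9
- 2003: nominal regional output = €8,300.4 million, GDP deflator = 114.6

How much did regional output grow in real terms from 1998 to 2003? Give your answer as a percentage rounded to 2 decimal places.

29.48%

Real regional output 1998 = 5588.4 / 0.999 = 5593.99.
Real regional output 2003 = 8300.4 / 1.146 = 7242.93.
Real growth = 7242.93 / 5593.99 − 1 = 0.2948.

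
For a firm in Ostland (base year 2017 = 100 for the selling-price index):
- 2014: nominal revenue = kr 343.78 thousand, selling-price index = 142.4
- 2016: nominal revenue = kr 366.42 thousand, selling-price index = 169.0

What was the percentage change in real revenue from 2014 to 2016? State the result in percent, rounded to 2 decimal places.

Real revenue 2014 = 343.78 / 1.424 = 241.42.
Real revenue 2016 = 366.42 / 1.690 = 216.82.
Real growth = 216.82 / 241.42 − 1 = -0.1019.

-10.19%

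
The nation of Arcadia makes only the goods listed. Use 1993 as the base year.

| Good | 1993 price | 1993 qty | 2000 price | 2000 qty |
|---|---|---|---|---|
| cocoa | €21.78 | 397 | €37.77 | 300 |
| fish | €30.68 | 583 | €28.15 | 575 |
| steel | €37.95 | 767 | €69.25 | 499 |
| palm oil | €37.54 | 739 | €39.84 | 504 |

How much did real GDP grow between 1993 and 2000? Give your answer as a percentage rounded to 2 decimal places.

Real GDP 1993 = Nominal GDP 1993 = 21.78·397 + 30.68·583 + 37.95·767 + 37.54·739 = 83382.81.
Real GDP 2000 (at 1993 prices) = 21.78·300 + 30.68·575 + 37.95·499 + 37.54·504 = 62032.21.
Real growth = 62032.21/83382.81 − 1 = -0.2561.

-25.61%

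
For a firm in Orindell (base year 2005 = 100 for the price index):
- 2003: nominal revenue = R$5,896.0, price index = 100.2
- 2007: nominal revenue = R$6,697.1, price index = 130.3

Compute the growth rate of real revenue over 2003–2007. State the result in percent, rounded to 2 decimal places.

-12.65%

Real revenue 2003 = 5896.0 / 1.002 = 5884.23.
Real revenue 2007 = 6697.1 / 1.303 = 5139.75.
Real growth = 5139.75 / 5884.23 − 1 = -0.1265.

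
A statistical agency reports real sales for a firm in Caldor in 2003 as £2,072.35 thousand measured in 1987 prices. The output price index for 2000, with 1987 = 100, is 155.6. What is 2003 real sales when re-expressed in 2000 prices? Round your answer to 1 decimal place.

Real sales in 2000 prices = Real sales in 1987 prices × (P_2000/P_1987) = 2072.35 × 1.556 = 3224.58.

£3,224.6 thousand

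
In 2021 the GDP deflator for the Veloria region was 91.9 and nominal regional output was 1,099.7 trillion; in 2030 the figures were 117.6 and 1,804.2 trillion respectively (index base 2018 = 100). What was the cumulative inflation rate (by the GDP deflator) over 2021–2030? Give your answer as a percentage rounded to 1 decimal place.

28.0%

Price-level change = 117.6 / 91.9 − 1 = 0.2797.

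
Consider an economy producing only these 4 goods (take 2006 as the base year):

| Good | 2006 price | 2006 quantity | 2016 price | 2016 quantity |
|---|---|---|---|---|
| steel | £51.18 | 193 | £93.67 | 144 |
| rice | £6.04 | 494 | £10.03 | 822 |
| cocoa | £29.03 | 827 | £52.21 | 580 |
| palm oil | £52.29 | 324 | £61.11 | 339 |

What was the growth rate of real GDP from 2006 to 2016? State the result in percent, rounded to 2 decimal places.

-12.85%

Real GDP 2006 = Nominal GDP 2006 = 51.18·193 + 6.04·494 + 29.03·827 + 52.29·324 = 53811.27.
Real GDP 2016 (at 2006 prices) = 51.18·144 + 6.04·822 + 29.03·580 + 52.29·339 = 46898.51.
Real growth = 46898.51/53811.27 − 1 = -0.1285.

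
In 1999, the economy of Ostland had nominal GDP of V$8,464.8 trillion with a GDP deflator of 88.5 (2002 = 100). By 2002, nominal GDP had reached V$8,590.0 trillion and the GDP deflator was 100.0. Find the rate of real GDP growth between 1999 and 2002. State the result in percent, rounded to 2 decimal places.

-10.19%

Deflate each year: 1999 → 8464.8/0.885 = 9564.75; 2002 → 8590.0/1.000 = 8590.00.
So real GDP changed by 8590.00/9564.75 − 1 = -0.1019, i.e. -10.19%.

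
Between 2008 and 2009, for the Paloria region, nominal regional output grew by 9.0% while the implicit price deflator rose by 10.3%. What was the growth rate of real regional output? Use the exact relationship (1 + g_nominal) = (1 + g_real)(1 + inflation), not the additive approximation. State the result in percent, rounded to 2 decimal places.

-1.18%

(1 + g_nom) = (1 + g_real)(1 + π), so g_real = 1.0900 / 1.1030 − 1 = -0.01179.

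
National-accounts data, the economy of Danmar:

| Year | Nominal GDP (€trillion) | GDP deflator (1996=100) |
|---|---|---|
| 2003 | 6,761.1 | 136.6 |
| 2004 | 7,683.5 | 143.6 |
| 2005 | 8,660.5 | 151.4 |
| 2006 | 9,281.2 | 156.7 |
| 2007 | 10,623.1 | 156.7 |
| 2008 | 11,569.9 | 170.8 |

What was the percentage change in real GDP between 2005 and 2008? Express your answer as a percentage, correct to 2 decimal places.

18.42%

Real GDP 2005 = 8660.5/1.514 = 5720.28.
Real GDP 2008 = 11569.9/1.708 = 6773.95.
Change = 6773.95/5720.28 − 1 = 0.1842.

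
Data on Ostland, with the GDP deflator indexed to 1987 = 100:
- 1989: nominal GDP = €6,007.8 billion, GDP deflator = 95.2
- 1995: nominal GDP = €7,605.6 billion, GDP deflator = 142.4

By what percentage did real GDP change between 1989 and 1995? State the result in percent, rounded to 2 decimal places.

Deflate each year: 1989 → 6007.8/0.952 = 6310.71; 1995 → 7605.6/1.424 = 5341.01.
So real GDP changed by 5341.01/6310.71 − 1 = -0.1537, i.e. -15.37%.

-15.37%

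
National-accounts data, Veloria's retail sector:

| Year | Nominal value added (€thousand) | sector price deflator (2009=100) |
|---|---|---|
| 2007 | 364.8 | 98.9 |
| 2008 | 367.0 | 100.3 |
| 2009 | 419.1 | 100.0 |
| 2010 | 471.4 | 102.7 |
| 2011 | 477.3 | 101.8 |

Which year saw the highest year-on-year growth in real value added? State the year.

2009

2008: real = 367.0/1.003 = 365.90; growth vs 2007 (368.86) = -0.80%.
2009: real = 419.1/1.000 = 419.10; growth vs 2008 (365.90) = 14.54%.
2010: real = 471.4/1.027 = 459.01; growth vs 2009 (419.10) = 9.52%.
2011: real = 477.3/1.018 = 468.86; growth vs 2010 (459.01) = 2.15%.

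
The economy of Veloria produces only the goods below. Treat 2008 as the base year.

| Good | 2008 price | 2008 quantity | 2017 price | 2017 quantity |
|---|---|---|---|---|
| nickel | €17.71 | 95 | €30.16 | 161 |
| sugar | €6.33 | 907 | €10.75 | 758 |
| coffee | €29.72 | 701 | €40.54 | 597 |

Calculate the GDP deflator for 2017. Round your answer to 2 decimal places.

Nominal GDP 2017 = 30.16·161 + 10.75·758 + 40.54·597 = 37206.64.
Real GDP 2017 (at 2008 prices) = 17.71·161 + 6.33·758 + 29.72·597 = 25392.29.
Deflator = Nominal/Real × 100 = 37206.64/25392.29 × 100 = 146.527.

146.53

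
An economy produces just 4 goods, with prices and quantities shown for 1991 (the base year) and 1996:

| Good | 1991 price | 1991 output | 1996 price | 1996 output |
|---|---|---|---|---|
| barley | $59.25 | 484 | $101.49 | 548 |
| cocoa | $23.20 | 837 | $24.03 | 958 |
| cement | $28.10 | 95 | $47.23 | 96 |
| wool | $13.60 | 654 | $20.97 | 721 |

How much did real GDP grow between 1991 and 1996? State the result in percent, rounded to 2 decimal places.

12.64%

Real GDP 1991 = Nominal GDP 1991 = 59.25·484 + 23.20·837 + 28.10·95 + 13.60·654 = 59659.30.
Real GDP 1996 (at 1991 prices) = 59.25·548 + 23.20·958 + 28.10·96 + 13.60·721 = 67197.80.
Real growth = 67197.80/59659.30 − 1 = 0.1264.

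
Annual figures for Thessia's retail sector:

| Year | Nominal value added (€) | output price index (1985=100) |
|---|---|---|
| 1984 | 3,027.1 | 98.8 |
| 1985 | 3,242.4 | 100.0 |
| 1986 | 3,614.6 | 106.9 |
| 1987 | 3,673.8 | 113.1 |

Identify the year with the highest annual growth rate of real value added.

1985: real = 3242.4/1.000 = 3242.40; growth vs 1984 (3063.87) = 5.83%.
1986: real = 3614.6/1.069 = 3381.29; growth vs 1985 (3242.40) = 4.28%.
1987: real = 3673.8/1.131 = 3248.28; growth vs 1986 (3381.29) = -3.93%.

1985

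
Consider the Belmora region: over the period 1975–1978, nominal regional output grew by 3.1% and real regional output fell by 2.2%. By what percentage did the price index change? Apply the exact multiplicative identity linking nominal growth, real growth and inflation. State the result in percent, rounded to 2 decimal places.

5.42%

(1 + g_nom) = (1 + g_real)(1 + π), so π = 1.0310 / 0.9780 − 1 = 0.05419.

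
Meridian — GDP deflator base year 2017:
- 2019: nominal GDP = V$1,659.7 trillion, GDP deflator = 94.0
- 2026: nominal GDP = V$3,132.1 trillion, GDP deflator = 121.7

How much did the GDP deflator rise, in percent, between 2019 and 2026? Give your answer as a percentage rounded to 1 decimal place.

Price-level change = 121.7 / 94.0 − 1 = 0.2947.

29.5%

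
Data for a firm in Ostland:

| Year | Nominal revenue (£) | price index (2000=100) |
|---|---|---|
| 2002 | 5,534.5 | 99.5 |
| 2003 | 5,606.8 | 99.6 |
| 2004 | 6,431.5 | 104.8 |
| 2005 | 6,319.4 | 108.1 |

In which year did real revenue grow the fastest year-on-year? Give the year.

2004

2003: real = 5606.8/0.996 = 5629.32; growth vs 2002 (5562.31) = 1.20%.
2004: real = 6431.5/1.048 = 6136.93; growth vs 2003 (5629.32) = 9.02%.
2005: real = 6319.4/1.081 = 5845.88; growth vs 2004 (6136.93) = -4.74%.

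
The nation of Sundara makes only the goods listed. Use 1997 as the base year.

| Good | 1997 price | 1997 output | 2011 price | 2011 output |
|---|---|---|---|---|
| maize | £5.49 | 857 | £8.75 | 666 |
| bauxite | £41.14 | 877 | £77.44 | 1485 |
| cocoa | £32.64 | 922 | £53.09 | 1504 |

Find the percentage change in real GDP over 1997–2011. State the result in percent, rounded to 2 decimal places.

Real GDP 1997 = Nominal GDP 1997 = 5.49·857 + 41.14·877 + 32.64·922 = 70878.79.
Real GDP 2011 (at 1997 prices) = 5.49·666 + 41.14·1485 + 32.64·1504 = 113839.80.
Real growth = 113839.80/70878.79 − 1 = 0.6061.

60.61%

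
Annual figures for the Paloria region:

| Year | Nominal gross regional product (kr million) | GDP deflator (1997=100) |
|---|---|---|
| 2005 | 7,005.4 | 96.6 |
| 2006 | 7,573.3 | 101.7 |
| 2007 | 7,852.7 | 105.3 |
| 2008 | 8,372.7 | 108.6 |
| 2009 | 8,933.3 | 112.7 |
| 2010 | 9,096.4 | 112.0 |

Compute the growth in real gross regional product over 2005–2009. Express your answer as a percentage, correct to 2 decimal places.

Real gross regional product 2005 = 7005.4/0.966 = 7251.97.
Real gross regional product 2009 = 8933.3/1.127 = 7926.62.
Change = 7926.62/7251.97 − 1 = 0.0930.

9.30%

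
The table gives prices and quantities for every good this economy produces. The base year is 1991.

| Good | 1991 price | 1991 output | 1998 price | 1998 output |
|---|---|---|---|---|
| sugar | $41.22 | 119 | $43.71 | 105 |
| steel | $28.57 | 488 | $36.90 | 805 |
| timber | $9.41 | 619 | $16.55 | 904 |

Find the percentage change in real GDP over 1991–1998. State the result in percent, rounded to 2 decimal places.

Real GDP 1991 = Nominal GDP 1991 = 41.22·119 + 28.57·488 + 9.41·619 = 24672.13.
Real GDP 1998 (at 1991 prices) = 41.22·105 + 28.57·805 + 9.41·904 = 35833.59.
Real growth = 35833.59/24672.13 − 1 = 0.4524.

45.24%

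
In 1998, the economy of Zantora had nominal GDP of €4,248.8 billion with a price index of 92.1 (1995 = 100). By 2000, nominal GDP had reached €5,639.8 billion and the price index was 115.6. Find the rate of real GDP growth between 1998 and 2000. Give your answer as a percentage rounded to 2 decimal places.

Deflate each year: 1998 → 4248.8/0.921 = 4613.25; 2000 → 5639.8/1.156 = 4878.72.
So real GDP changed by 4878.72/4613.25 − 1 = 0.0575, i.e. 5.75%.

5.75%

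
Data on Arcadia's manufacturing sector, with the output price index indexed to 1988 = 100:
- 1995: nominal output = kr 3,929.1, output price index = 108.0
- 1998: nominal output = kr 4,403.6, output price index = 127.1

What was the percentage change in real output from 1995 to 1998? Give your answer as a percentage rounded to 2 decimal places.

-4.77%

Real output 1995 = 3929.1 / 1.080 = 3638.06.
Real output 1998 = 4403.6 / 1.271 = 3464.67.
Real growth = 3464.67 / 3638.06 − 1 = -0.0477.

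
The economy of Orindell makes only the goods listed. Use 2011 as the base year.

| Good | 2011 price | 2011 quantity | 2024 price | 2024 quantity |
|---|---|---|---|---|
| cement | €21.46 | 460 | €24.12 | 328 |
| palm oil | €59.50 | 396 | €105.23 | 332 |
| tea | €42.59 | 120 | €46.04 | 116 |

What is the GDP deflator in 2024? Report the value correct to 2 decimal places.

151.85

Nominal GDP 2024 = 24.12·328 + 105.23·332 + 46.04·116 = 48188.36.
Real GDP 2024 (at 2011 prices) = 21.46·328 + 59.50·332 + 42.59·116 = 31733.32.
Deflator = Nominal/Real × 100 = 48188.36/31733.32 × 100 = 151.854.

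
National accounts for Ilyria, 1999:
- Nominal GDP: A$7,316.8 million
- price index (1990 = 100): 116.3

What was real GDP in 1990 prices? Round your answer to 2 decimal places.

Real GDP = Nominal / (price index/100) = 7316.8 / 1.163 = 6291.32.

A$6,291.32 million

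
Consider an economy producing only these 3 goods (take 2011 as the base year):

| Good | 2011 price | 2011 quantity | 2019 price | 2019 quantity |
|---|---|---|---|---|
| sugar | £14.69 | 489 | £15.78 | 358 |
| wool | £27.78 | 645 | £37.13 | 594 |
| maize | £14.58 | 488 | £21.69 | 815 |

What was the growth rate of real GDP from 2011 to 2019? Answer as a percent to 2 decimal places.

4.43%

Real GDP 2011 = Nominal GDP 2011 = 14.69·489 + 27.78·645 + 14.58·488 = 32216.55.
Real GDP 2019 (at 2011 prices) = 14.69·358 + 27.78·594 + 14.58·815 = 33643.04.
Real growth = 33643.04/32216.55 − 1 = 0.0443.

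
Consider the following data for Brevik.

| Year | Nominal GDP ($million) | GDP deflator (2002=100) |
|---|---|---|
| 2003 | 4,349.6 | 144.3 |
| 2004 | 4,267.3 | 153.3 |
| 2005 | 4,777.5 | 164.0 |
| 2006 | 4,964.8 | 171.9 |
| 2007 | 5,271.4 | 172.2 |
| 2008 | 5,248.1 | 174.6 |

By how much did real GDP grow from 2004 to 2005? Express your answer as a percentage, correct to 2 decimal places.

Real GDP 2004 = 4267.3/1.533 = 2783.63.
Real GDP 2005 = 4777.5/1.640 = 2913.11.
Change = 2913.11/2783.63 − 1 = 0.0465.

4.65%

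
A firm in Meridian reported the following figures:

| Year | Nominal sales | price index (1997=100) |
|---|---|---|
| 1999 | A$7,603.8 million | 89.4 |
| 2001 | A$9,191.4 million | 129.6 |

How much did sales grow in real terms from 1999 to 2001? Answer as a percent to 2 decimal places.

-16.62%

Real sales 1999 = 7603.8 / 0.894 = 8505.37.
Real sales 2001 = 9191.4 / 1.296 = 7092.13.
Real growth = 7092.13 / 8505.37 − 1 = -0.1662.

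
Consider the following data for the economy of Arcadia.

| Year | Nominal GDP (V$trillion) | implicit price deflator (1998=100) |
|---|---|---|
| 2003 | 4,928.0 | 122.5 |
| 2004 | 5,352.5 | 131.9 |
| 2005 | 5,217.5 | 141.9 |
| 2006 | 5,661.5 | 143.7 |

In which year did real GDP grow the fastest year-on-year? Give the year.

2006

2004: real = 5352.5/1.319 = 4058.00; growth vs 2003 (4022.86) = 0.87%.
2005: real = 5217.5/1.419 = 3676.89; growth vs 2004 (4058.00) = -9.39%.
2006: real = 5661.5/1.437 = 3939.81; growth vs 2005 (3676.89) = 7.15%.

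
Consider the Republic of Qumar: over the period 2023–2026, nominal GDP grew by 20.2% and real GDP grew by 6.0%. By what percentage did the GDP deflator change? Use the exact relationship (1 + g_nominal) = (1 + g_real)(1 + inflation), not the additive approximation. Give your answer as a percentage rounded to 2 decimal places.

13.40%

(1 + g_nom) = (1 + g_real)(1 + π), so π = 1.2020 / 1.0600 − 1 = 0.13396.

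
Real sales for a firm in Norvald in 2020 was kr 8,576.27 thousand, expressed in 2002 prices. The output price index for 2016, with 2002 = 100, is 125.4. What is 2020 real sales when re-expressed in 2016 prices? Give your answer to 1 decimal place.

Real sales in 2016 prices = Real sales in 2002 prices × (P_2016/P_2002) = 8576.27 × 1.254 = 10754.64.

kr 10,754.6 thousand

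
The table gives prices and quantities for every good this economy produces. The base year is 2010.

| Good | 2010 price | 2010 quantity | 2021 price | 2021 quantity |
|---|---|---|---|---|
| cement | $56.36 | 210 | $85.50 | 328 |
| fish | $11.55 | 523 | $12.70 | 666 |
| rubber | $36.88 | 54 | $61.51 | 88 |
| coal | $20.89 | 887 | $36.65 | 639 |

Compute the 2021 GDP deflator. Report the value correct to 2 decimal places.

Nominal GDP 2021 = 85.50·328 + 12.70·666 + 61.51·88 + 36.65·639 = 65334.43.
Real GDP 2021 (at 2010 prices) = 56.36·328 + 11.55·666 + 36.88·88 + 20.89·639 = 42772.53.
Deflator = Nominal/Real × 100 = 65334.43/42772.53 × 100 = 152.749.

152.75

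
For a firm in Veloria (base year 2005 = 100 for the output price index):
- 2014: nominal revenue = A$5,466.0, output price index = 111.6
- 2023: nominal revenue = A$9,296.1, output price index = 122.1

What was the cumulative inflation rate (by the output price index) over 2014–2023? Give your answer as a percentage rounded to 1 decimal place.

9.4%

Price-level change = 122.1 / 111.6 − 1 = 0.0941.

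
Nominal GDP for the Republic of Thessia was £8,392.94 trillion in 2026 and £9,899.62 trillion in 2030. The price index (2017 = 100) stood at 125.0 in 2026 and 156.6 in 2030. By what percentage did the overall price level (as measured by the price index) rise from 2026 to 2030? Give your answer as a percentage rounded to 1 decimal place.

Price-level change = 156.6 / 125.0 − 1 = 0.2528.

25.3%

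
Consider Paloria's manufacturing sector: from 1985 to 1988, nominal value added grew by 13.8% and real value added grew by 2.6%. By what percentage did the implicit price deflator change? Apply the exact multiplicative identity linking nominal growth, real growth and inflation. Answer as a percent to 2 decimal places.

(1 + g_nom) = (1 + g_real)(1 + π), so π = 1.1380 / 1.0260 − 1 = 0.10916.

10.92%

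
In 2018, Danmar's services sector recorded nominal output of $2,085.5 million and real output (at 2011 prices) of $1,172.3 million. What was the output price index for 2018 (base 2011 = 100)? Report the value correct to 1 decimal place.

177.9

output price index = (Nominal / Real) × 100 = 2085.5 / 1172.3 × 100 = 177.90.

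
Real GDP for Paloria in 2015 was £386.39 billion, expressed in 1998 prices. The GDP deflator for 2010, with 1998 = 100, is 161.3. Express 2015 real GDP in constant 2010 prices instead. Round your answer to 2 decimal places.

£623.25 billion

Real GDP in 2010 prices = Real GDP in 1998 prices × (P_2010/P_1998) = 386.39 × 1.613 = 623.25.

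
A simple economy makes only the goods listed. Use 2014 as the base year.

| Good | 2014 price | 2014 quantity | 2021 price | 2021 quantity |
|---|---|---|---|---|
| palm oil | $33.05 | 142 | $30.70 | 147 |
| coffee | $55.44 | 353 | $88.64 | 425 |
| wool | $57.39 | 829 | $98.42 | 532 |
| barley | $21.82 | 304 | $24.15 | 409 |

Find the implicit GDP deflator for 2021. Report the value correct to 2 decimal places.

153.84

Nominal GDP 2021 = 30.70·147 + 88.64·425 + 98.42·532 + 24.15·409 = 104421.69.
Real GDP 2021 (at 2014 prices) = 33.05·147 + 55.44·425 + 57.39·532 + 21.82·409 = 67876.21.
Deflator = Nominal/Real × 100 = 104421.69/67876.21 × 100 = 153.841.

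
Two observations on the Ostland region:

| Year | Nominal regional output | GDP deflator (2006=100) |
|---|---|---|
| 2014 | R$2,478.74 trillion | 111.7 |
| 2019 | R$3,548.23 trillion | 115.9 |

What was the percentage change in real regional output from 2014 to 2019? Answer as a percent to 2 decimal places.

37.96%

Real regional output 2014 = 2478.74 / 1.117 = 2219.10.
Real regional output 2019 = 3548.23 / 1.159 = 3061.46.
Real growth = 3061.46 / 2219.10 − 1 = 0.3796.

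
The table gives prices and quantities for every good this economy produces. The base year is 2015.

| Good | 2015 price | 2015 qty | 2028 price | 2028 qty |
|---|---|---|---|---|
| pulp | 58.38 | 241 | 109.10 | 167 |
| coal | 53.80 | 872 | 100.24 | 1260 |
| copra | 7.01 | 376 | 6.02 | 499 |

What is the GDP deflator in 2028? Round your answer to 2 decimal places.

Nominal GDP 2028 = 109.10·167 + 100.24·1260 + 6.02·499 = 147526.08.
Real GDP 2028 (at 2015 prices) = 58.38·167 + 53.80·1260 + 7.01·499 = 81035.45.
Deflator = Nominal/Real × 100 = 147526.08/81035.45 × 100 = 182.051.

182.05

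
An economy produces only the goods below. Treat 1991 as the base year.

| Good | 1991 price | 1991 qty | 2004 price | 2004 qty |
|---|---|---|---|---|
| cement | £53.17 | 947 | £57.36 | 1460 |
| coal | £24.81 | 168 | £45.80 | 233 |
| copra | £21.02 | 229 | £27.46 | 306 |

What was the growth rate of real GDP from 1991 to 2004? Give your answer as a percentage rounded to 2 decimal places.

51.42%

Real GDP 1991 = Nominal GDP 1991 = 53.17·947 + 24.81·168 + 21.02·229 = 59333.65.
Real GDP 2004 (at 1991 prices) = 53.17·1460 + 24.81·233 + 21.02·306 = 89841.05.
Real growth = 89841.05/59333.65 − 1 = 0.5142.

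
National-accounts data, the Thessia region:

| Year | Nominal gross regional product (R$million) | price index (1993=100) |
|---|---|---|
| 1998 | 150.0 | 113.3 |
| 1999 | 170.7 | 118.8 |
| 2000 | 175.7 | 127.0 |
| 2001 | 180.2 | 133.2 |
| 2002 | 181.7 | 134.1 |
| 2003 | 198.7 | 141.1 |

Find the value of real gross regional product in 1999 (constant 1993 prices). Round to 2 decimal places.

Real gross regional product 1999 = 170.7 / 1.188 = 143.69.

R$143.69 million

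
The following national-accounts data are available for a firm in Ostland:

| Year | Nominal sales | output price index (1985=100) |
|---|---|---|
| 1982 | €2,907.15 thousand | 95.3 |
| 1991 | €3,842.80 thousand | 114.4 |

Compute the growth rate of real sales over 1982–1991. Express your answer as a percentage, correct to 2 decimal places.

Deflate each year: 1982 → 2907.15/0.953 = 3050.52; 1991 → 3842.80/1.144 = 3359.09.
So real sales changed by 3359.09/3050.52 − 1 = 0.1012, i.e. 10.12%.

10.12%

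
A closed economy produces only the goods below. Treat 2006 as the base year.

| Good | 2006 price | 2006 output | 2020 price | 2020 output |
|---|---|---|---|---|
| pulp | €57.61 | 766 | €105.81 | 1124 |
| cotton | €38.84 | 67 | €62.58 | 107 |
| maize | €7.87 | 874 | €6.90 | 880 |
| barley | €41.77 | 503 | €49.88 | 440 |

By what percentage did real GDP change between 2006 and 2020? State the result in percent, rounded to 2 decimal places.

Real GDP 2006 = Nominal GDP 2006 = 57.61·766 + 38.84·67 + 7.87·874 + 41.77·503 = 74620.23.
Real GDP 2020 (at 2006 prices) = 57.61·1124 + 38.84·107 + 7.87·880 + 41.77·440 = 94213.92.
Real growth = 94213.92/74620.23 − 1 = 0.2626.

26.26%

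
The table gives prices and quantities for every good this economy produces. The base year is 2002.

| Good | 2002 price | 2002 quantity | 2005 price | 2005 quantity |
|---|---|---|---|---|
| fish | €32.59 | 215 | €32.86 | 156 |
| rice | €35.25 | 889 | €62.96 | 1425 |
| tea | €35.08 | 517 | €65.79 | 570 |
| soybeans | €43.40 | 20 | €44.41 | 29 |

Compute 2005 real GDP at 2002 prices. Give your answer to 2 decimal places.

Real GDP 2005 = Σ (p_2002 × q_2005) = 32.59·156 + 35.25·1425 + 35.08·570 + 43.40·29 = 76569.49.

€76569.49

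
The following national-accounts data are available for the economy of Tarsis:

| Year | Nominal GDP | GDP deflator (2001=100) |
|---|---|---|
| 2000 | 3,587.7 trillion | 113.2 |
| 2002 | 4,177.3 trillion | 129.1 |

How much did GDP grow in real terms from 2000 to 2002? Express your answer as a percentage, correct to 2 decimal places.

Real GDP 2000 = 3587.7 / 1.132 = 3169.35.
Real GDP 2002 = 4177.3 / 1.291 = 3235.71.
Real growth = 3235.71 / 3169.35 − 1 = 0.0209.

2.09%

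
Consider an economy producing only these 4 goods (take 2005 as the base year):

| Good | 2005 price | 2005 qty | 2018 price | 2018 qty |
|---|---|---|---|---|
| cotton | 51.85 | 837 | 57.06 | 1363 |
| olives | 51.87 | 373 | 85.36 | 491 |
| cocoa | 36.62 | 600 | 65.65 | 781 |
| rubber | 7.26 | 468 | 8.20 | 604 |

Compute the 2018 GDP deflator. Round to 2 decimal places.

Nominal GDP 2018 = 57.06·1363 + 85.36·491 + 65.65·781 + 8.20·604 = 175909.99.
Real GDP 2018 (at 2005 prices) = 51.85·1363 + 51.87·491 + 36.62·781 + 7.26·604 = 129124.98.
Deflator = Nominal/Real × 100 = 175909.99/129124.98 × 100 = 136.232.

136.23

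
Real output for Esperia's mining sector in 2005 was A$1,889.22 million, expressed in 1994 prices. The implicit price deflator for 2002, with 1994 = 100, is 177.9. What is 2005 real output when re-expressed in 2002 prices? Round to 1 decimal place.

A$3,360.9 million

Real output in 2002 prices = Real output in 1994 prices × (P_2002/P_1994) = 1889.22 × 1.779 = 3360.92.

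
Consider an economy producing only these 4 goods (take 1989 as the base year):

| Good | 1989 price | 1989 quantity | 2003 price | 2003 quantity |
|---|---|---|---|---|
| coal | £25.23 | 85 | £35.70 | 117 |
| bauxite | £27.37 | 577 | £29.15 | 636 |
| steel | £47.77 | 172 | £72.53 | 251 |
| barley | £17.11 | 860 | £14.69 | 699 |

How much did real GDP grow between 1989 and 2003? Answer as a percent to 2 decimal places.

Real GDP 1989 = Nominal GDP 1989 = 25.23·85 + 27.37·577 + 47.77·172 + 17.11·860 = 40868.08.
Real GDP 2003 (at 1989 prices) = 25.23·117 + 27.37·636 + 47.77·251 + 17.11·699 = 44309.39.
Real growth = 44309.39/40868.08 − 1 = 0.0842.

8.42%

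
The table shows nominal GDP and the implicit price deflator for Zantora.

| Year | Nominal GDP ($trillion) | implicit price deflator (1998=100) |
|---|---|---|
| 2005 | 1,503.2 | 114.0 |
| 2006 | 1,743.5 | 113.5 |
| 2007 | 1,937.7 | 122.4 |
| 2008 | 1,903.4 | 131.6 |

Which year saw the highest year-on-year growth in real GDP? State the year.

2006

2006: real = 1743.5/1.135 = 1536.12; growth vs 2005 (1318.60) = 16.50%.
2007: real = 1937.7/1.224 = 1583.09; growth vs 2006 (1536.12) = 3.06%.
2008: real = 1903.4/1.316 = 1446.35; growth vs 2007 (1583.09) = -8.64%.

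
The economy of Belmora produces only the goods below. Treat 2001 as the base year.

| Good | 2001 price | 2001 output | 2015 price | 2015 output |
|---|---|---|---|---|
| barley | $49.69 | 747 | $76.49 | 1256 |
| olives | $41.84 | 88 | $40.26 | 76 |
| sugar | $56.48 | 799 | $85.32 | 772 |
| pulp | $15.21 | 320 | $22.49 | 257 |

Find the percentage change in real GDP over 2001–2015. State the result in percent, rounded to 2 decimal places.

24.57%

Real GDP 2001 = Nominal GDP 2001 = 49.69·747 + 41.84·88 + 56.48·799 + 15.21·320 = 90795.07.
Real GDP 2015 (at 2001 prices) = 49.69·1256 + 41.84·76 + 56.48·772 + 15.21·257 = 113102.01.
Real growth = 113102.01/90795.07 − 1 = 0.2457.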